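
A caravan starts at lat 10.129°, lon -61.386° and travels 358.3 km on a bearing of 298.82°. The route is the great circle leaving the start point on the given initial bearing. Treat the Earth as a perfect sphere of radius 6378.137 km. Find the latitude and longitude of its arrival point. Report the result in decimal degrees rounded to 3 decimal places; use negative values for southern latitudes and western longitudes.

δ = 358.3/6378.137 = 0.056176 rad (3.2187°).
Converting: φ₁ = 0.176784 rad, θ = 5.215393 rad.
Applying the spherical law of cosines for sides, sin φ₂ = sin φ₁ cos δ + cos φ₁ sin δ cos θ = 0.202232, so φ₂ = 11.667°.
Then Δλ = atan2(-0.048426, 0.962857) = -0.050251 rad, from sin θ sin δ cos φ₁ over cos δ − sin φ₁ sin φ₂.
Hence λ₂ = -61.386° + -2.879° = -64.265°.

latitude 11.667°, longitude -64.265°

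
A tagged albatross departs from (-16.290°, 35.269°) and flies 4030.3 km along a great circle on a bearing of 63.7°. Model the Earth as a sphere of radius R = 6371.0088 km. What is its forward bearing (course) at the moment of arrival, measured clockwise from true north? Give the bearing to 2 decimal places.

final bearing 59.40°

δ = 4030.3/6371.0088 = 0.632600 rad (36.2453°).
Start latitude φ₁ = -0.284314 rad; initial bearing θ = 1.111775 rad.
Applying the spherical law of cosines for sides, sin φ₂ = sin φ₁ cos δ + cos φ₁ sin δ cos θ = 0.025226, so φ₂ = 1.445°.
For the longitude increment, Δλ = atan2( sin θ sin δ cos φ₁, cos δ − sin φ₁ sin φ₂ ) = atan2(0.508763, 0.813569) = 32.020°.
λ₂ = 35.269° + 32.020° = 67.289°.
The forward bearing on arrival equals the back-azimuth from the destination plus 180°.
Back-azimuth from P₂ (1.45°, 67.29°) to P₁ (-16.29°, 35.27°), with Δλ' = λ₁ − λ₂ = -32.02°: atan2( sin Δλ' cos φ₁ , cos φ₂ sin φ₁ − sin φ₂ cos φ₁ cos Δλ' ) = 239.40°.
Final bearing = (239.40° + 180°) mod 360° = 59.40°.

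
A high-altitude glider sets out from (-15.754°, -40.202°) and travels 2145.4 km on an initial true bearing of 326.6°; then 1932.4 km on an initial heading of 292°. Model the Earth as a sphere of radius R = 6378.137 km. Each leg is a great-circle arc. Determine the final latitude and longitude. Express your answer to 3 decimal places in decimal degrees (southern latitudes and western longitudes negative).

Apply the spherical direct solution leg by leg, carrying full precision between legs.
Leg 1: from (-15.754°, -40.202°), δ = 2145.4/6378.137 = 0.336368 rad, θ = 326.6° → φ = 0.510°, λ = -50.671°.
Leg 2: from (0.510°, -50.671°), δ = 1932.4/6378.137 = 0.302972 rad, θ = 292° → φ = 6.907°, λ = -66.851°.

latitude 6.907°, longitude -66.851°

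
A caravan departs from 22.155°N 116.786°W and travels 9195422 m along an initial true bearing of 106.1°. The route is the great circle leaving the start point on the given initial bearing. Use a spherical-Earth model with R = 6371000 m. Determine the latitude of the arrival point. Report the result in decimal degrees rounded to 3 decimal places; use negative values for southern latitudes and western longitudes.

The arc subtends δ = 9195422/6371000 = 1.443325 rad at the centre.
Start latitude φ₁ = 0.386678 rad; initial bearing θ = 1.851794 rad.
sin φ₂ = sin φ₁ cos δ + cos φ₁ sin δ cos θ = (0.377113)(0.127127) + (0.926167)(0.991886)(-0.277315) = -0.206815
φ₂ = asin(-0.206815) = -0.208318 rad = -11.936°.
Δλ = atan2( sin θ sin δ cos φ₁ , cos δ − sin φ₁ sin φ₂ ) = atan2(0.882622, 0.205119) = 1.342452 rad = 76.917°.
Hence λ₂ = -116.786° + 76.917° = -39.869°.

latitude -11.936°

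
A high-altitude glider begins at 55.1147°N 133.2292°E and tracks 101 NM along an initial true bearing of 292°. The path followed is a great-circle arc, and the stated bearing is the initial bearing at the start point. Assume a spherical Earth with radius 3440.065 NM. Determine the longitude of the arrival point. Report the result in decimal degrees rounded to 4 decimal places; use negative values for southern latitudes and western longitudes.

The arc subtends δ = 101/3440.065 = 0.029360 rad at the centre.
With φ₁ = 55.1147° = 0.961933 rad and θ = 292° = 5.096361 rad:
sin φ₂ = sin φ₁ cos δ + cos φ₁ sin δ cos θ = (0.820299)(0.999569) + (0.571935)(0.029356)(0.374607) = 0.826235
φ₂ = asin(0.826235) = 0.972390 rad = 55.7139°.
For the longitude increment, Δλ = atan2( sin θ sin δ cos φ₁, cos δ − sin φ₁ sin φ₂ ) = atan2(-0.015567, 0.321810) = -2.7694°.
λ₂ = 133.2292° + -2.7694° = 130.4598°.

longitude 130.4598°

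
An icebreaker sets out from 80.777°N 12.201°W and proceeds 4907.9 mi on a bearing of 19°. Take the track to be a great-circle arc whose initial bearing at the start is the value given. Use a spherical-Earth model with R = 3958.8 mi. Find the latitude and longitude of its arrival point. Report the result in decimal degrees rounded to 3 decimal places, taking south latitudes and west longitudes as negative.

The arc subtends δ = 4907.9/3958.8 = 1.239744 rad at the centre.
Converting: φ₁ = 1.409825 rad, θ = 0.331613 rad.
Destination latitude: φ₂ = arcsin( sin φ₁ cos δ + cos φ₁ sin δ cos θ ) = arcsin(0.464152) = 27.655°.
Then Δλ = atan2(0.049348, -0.133114) = 2.786580 rad, from sin θ sin δ cos φ₁ over cos δ − sin φ₁ sin φ₂.
Hence λ₂ = -12.201° + 159.659° = 147.458°.

latitude 27.655°, longitude 147.458°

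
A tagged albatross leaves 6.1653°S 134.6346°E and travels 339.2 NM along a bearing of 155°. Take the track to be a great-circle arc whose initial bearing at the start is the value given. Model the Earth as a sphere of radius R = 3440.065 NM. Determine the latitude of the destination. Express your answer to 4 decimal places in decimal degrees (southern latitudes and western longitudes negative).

latitude -11.2786°

The arc subtends δ = 339.2/3440.065 = 0.098603 rad at the centre.
Converting: φ₁ = -0.107605 rad, θ = 2.705260 rad.
Destination latitude: φ₂ = arcsin( sin φ₁ cos δ + cos φ₁ sin δ cos θ ) = arcsin(-0.195579) = -11.2786°.
Then Δλ = atan2(0.041363, 0.974138) = 0.042436 rad, from sin θ sin δ cos φ₁ over cos δ − sin φ₁ sin φ₂.
λ₂ = 134.6346° + 2.4314° = 137.0660°.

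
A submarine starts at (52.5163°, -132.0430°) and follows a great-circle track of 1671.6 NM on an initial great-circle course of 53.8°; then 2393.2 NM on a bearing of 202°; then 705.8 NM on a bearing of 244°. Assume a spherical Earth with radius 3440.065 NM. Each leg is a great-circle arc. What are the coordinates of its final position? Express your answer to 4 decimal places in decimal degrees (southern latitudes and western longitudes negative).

latitude 16.4567°, longitude -108.3192°

Apply the spherical direct solution leg by leg, carrying full precision between legs.
Leg 1: from (52.5163°, -132.0430°), δ = 1671.6/3440.065 = 0.485921 rad, θ = 53.8° → φ = 60.4032°, λ = -82.3086°.
Leg 2: from (60.4032°, -82.3086°), δ = 2393.2/3440.065 = 0.695685 rad, θ = 202° → φ = 21.9604°, λ = -97.3118°.
Leg 3: from (21.9604°, -97.3118°), δ = 705.8/3440.065 = 0.205171 rad, θ = 244° → φ = 16.4567°, λ = -108.3192°.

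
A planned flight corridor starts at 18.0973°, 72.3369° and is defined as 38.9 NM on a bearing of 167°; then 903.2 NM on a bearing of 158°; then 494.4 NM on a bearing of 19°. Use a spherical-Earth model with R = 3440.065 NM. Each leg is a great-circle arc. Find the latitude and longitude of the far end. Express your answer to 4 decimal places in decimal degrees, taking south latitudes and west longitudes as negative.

Apply the spherical direct solution leg by leg, carrying full precision between legs.
Leg 1: from (18.0973°, 72.3369°), δ = 38.9/3440.065 = 0.011308 rad, θ = 167° → φ = 17.4659°, λ = 72.4897°.
Leg 2: from (17.4659°, 72.4897°), δ = 903.2/3440.065 = 0.262553 rad, θ = 158° → φ = 3.4571°, λ = 78.0795°.
Leg 3: from (3.4571°, 78.0795°), δ = 494.4/3440.065 = 0.143718 rad, θ = 19° → φ = 11.2362°, λ = 80.8044°.

latitude 11.2362°, longitude 80.8044°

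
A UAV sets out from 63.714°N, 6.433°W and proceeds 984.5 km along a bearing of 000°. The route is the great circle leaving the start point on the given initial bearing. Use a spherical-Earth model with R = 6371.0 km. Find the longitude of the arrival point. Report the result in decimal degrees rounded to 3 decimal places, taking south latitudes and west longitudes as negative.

longitude -6.433°

Angular distance δ = d/R = 984.5 / 6371 = 0.154528 rad.
Start latitude φ₁ = 1.112019 rad; initial bearing θ = 0.000000 rad.
Applying the spherical law of cosines for sides, sin φ₂ = sin φ₁ cos δ + cos φ₁ sin δ cos θ = 0.954072, so φ₂ = 72.568°.
Δλ = atan2( sin θ sin δ cos φ₁ , cos δ − sin φ₁ sin φ₂ ) = atan2(0.000000, 0.132668) = 0.000000 rad = 0.000°.
λ₂ = -6.433° + 0.000° = -6.433°.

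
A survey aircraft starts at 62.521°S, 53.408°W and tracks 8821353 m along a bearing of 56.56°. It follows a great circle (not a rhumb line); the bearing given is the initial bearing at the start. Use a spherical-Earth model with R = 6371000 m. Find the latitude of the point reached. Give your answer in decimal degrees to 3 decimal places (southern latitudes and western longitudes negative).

δ = 8821353/6371000 = 1.384610 rad (79.3323°).
Start latitude φ₁ = -1.091197 rad; initial bearing θ = 0.987158 rad.
Applying the spherical law of cosines for sides, sin φ₂ = sin φ₁ cos δ + cos φ₁ sin δ cos θ = 0.085651, so φ₂ = 4.913°.
Then Δλ = atan2(0.378386, 0.261100) = 0.966789 rad, from sin θ sin δ cos φ₁ over cos δ − sin φ₁ sin φ₂.
λ₂ = -53.408° + 55.393° = 1.985°.

latitude 4.913°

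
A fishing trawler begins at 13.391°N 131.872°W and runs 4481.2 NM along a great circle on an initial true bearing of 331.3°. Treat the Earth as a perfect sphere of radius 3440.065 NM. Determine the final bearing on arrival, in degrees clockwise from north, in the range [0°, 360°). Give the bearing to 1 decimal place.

δ = 4481.2/3440.065 = 1.302650 rad (74.6363°).
Start latitude φ₁ = 0.233717 rad; initial bearing θ = 5.782276 rad.
sin φ₂ = sin φ₁ cos δ + cos φ₁ sin δ cos θ = (0.231595)(0.264945) + (0.972812)(0.964264)(0.877146) = 0.884165
φ₂ = asin(0.884165) = 1.084703 rad = 62.149°.
Then Δλ = atan2(-0.450472, 0.060176) = -1.437997 rad, from sin θ sin δ cos φ₁ over cos δ − sin φ₁ sin φ₂.
λ₂ = -131.872° + -82.391° = -214.263°, normalized to (−180°, 180°] → 145.737°.
The forward bearing on arrival equals the back-azimuth from the destination plus 180°.
Back-azimuth from P₂ (62.1°, 145.7°) to P₁ (13.4°, -131.9°), with Δλ' = λ₁ − λ₂ = -277.6°: atan2( sin Δλ' cos φ₁ , cos φ₂ sin φ₁ − sin φ₂ cos φ₁ cos Δλ' ) = 90.3°.
Final bearing = (90.3° + 180°) mod 360° = 270.3°.

final bearing 270.3°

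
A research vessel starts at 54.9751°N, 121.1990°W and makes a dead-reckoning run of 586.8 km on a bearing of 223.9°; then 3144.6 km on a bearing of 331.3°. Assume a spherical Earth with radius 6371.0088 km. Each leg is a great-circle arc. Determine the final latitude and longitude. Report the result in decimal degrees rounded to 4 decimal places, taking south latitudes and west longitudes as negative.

Apply the spherical direct solution leg by leg, carrying full precision between legs.
Leg 1: from (54.9751°, -121.1990°), δ = 586.8/6371.0088 = 0.092105 rad, θ = 223.9° → φ = 51.0228°, λ = -127.0182°.
Leg 2: from (51.0228°, -127.0182°), δ = 3144.6/6371.0088 = 0.493580 rad, θ = 331.3° → φ = 71.0866°, λ = -171.5999°.

latitude 71.0866°, longitude -171.5999°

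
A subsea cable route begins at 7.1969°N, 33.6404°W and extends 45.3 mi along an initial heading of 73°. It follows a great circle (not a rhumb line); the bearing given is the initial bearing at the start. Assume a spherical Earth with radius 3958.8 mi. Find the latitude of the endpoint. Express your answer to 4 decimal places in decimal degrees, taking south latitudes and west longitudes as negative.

latitude 7.3881°

The arc subtends δ = 45.3/3958.8 = 0.011443 rad at the centre.
Converting: φ₁ = 0.125610 rad, θ = 1.274090 rad.
sin φ₂ = sin φ₁ cos δ + cos φ₁ sin δ cos θ = (0.125280)(0.999935) + (0.992121)(0.011443)(0.292372) = 0.128590
φ₂ = asin(0.128590) = 0.128948 rad = 7.3881°.
For the longitude increment, Δλ = atan2( sin θ sin δ cos φ₁, cos δ − sin φ₁ sin φ₂ ) = atan2(0.010856, 0.983825) = 0.6322°.
λ₂ = -33.6404° + 0.6322° = -33.0082°.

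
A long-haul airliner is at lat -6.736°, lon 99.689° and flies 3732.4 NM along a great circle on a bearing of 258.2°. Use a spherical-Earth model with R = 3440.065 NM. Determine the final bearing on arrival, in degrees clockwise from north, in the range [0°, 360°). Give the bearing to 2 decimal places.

Central angle δ = d/R = 1.084979 rad.
With φ₁ = -6.736° = -0.117565 rad and θ = 258.2° = 4.506440 rad:
Applying the spherical law of cosines for sides, sin φ₂ = sin φ₁ cos δ + cos φ₁ sin δ cos θ = -0.234355, so φ₂ = -13.554°.
For the longitude increment, Δλ = atan2( sin θ sin δ cos φ₁, cos δ − sin φ₁ sin φ₂ ) = atan2(-0.859631, 0.439442) = -62.924°.
Hence λ₂ = 99.689° + -62.924° = 36.765°.
The forward bearing on arrival equals the back-azimuth from the destination plus 180°.
Back-azimuth from P₂ (-13.55°, 36.77°) to P₁ (-6.74°, 99.69°), with Δλ' = λ₁ − λ₂ = 62.92°: atan2( sin Δλ' cos φ₁ , cos φ₂ sin φ₁ − sin φ₂ cos φ₁ cos Δλ' ) = 90.52°.
Final bearing = (90.52° + 180°) mod 360° = 270.52°.

final bearing 270.52°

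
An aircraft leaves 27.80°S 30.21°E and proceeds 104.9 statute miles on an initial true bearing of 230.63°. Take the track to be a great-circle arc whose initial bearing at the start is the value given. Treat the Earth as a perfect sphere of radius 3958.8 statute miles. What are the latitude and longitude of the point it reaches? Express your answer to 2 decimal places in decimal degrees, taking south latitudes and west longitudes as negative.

latitude -28.76°, longitude 28.87°

Central angle δ = d/R = 0.026498 rad.
Converting: φ₁ = -0.485202 rad, θ = 4.025253 rad.
Applying the spherical law of cosines for sides, sin φ₂ = sin φ₁ cos δ + cos φ₁ sin δ cos θ = -0.481089, so φ₂ = -28.76°.
Then Δλ = atan2(-0.018118, 0.775275) = -0.023366 rad, from sin θ sin δ cos φ₁ over cos δ − sin φ₁ sin φ₂.
Hence λ₂ = 30.21° + -1.34° = 28.87°.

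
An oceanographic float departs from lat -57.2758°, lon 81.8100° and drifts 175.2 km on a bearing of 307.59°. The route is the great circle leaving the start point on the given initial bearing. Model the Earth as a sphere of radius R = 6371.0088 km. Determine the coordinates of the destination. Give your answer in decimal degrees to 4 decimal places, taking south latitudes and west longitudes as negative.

latitude -56.2941°, longitude 79.5599°

Central angle δ = d/R = 0.027500 rad.
With φ₁ = -57.2758° = -0.999651 rad and θ = 307.59° = 5.368458 rad:
Destination latitude: φ₂ = arcsin( sin φ₁ cos δ + cos φ₁ sin δ cos θ ) = arcsin(-0.831897) = -56.2941°.
Δλ = atan2( sin θ sin δ cos φ₁ , cos δ − sin φ₁ sin φ₂ ) = atan2(-0.011778, 0.299761) = -0.039272 rad = -2.2501°.
λ₂ = λ₁ + Δλ = 79.5599°.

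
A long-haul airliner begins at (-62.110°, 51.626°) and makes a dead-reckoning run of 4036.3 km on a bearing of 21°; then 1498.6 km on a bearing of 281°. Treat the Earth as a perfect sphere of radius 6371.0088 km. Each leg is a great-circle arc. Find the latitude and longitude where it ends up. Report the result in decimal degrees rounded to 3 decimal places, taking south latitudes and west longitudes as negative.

latitude -23.683°, longitude 50.933°

Apply the spherical direct solution leg by leg, carrying full precision between legs.
Leg 1: from (-62.110°, 51.626°), δ = 4036.3/6371.0088 = 0.633542 rad, θ = 21° → φ = -26.987°, λ = 65.399°.
Leg 2: from (-26.987°, 65.399°), δ = 1498.6/6371.0088 = 0.235222 rad, θ = 281° → φ = -23.683°, λ = 50.933°.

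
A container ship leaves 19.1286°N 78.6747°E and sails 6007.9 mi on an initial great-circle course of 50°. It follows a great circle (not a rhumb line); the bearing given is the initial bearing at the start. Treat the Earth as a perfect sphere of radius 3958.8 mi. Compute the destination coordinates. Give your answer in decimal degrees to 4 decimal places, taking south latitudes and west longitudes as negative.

δ = 6007.9/3958.8 = 1.517606 rad (86.9524°).
Start latitude φ₁ = 0.333857 rad; initial bearing θ = 0.872665 rad.
Destination latitude: φ₂ = arcsin( sin φ₁ cos δ + cos φ₁ sin δ cos θ ) = arcsin(0.623859) = 38.5985°.
Then Δλ = atan2(0.722724, -0.151267) = 1.777119 rad, from sin θ sin δ cos φ₁ over cos δ − sin φ₁ sin φ₂.
λ₂ = 78.6747° + 101.8214° = 180.4961°, normalized to (−180°, 180°] → -179.5039°.

latitude 38.5985°, longitude -179.5039°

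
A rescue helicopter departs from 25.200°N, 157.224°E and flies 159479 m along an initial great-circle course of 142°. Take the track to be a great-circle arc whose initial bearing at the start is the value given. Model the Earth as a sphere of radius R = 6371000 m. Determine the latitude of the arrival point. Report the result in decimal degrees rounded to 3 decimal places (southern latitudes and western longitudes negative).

Central angle δ = d/R = 0.025032 rad.
Start latitude φ₁ = 0.439823 rad; initial bearing θ = 2.478368 rad.
Applying the spherical law of cosines for sides, sin φ₂ = sin φ₁ cos δ + cos φ₁ sin δ cos θ = 0.407800, so φ₂ = 24.067°.
For the longitude increment, Δλ = atan2( sin θ sin δ cos φ₁, cos δ − sin φ₁ sin φ₂ ) = atan2(0.013943, 0.826054) = 0.967°.
Hence λ₂ = 157.224° + 0.967° = 158.191°.

latitude 24.067°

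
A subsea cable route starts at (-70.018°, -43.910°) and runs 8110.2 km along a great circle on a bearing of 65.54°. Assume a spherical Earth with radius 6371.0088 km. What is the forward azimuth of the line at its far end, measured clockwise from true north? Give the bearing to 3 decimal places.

final bearing 18.311°

Central angle δ = d/R = 1.272985 rad.
Start latitude φ₁ = -1.222045 rad; initial bearing θ = 1.143889 rad.
sin φ₂ = sin φ₁ cos δ + cos φ₁ sin δ cos θ = (-0.939800)(0.293428) + (0.341725)(0.955981)(0.414058) = -0.140499
φ₂ = asin(-0.140499) = -0.140965 rad = -8.077°.
Δλ = atan2( sin θ sin δ cos φ₁ , cos δ − sin φ₁ sin φ₂ ) = atan2(0.297363, 0.161388) = 1.073552 rad = 61.510°.
λ₂ = λ₁ + Δλ = 17.600°.
The forward bearing on arrival equals the back-azimuth from the destination plus 180°.
Back-azimuth from P₂ (-8.077°, 17.600°) to P₁ (-70.018°, -43.910°), with Δλ' = λ₁ − λ₂ = -61.510°: atan2( sin Δλ' cos φ₁ , cos φ₂ sin φ₁ − sin φ₂ cos φ₁ cos Δλ' ) = 198.311°.
Final bearing = (198.311° + 180°) mod 360° = 18.311°.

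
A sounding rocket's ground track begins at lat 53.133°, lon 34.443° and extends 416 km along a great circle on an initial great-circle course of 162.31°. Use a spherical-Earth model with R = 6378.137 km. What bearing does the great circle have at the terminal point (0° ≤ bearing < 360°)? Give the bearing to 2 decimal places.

Angular distance δ = d/R = 416 / 6378.137 = 0.065223 rad.
With φ₁ = 53.133° = 0.927346 rad and θ = 162.31° = 2.832844 rad:
sin φ₂ = sin φ₁ cos δ + cos φ₁ sin δ cos θ = (0.800030)(0.997874) + (0.599960)(0.065177)(-0.952715) = 0.761075
φ₂ = asin(0.761075) = 0.864969 rad = 49.559°.
Then Δλ = atan2(0.011882, 0.388991) = 0.030537 rad, from sin θ sin δ cos φ₁ over cos δ − sin φ₁ sin φ₂.
λ₂ = 34.443° + 1.750° = 36.193°.
The forward bearing on arrival equals the back-azimuth from the destination plus 180°.
Back-azimuth from P₂ (49.56°, 36.19°) to P₁ (53.13°, 34.44°), with Δλ' = λ₁ − λ₂ = -1.75°: atan2( sin Δλ' cos φ₁ , cos φ₂ sin φ₁ − sin φ₂ cos φ₁ cos Δλ' ) = 343.68°.
Final bearing = (343.68° + 180°) mod 360° = 163.68°.

final bearing 163.68°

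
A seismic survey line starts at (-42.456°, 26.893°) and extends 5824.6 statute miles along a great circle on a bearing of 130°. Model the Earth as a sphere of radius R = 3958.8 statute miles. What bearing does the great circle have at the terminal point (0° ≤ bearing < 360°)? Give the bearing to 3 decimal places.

Central angle δ = d/R = 1.471304 rad.
Converting: φ₁ = -0.740997 rad, θ = 2.268928 rad.
Destination latitude: φ₂ = arcsin( sin φ₁ cos δ + cos φ₁ sin δ cos θ ) = arcsin(-0.538949) = -32.612°.
Then Δλ = atan2(0.562390, -0.264476) = 2.010380 rad, from sin θ sin δ cos φ₁ over cos δ − sin φ₁ sin φ₂.
λ₂ = 26.893° + 115.186° = 142.079°.
The forward bearing on arrival equals the back-azimuth from the destination plus 180°.
Back-azimuth from P₂ (-32.612°, 142.079°) to P₁ (-42.456°, 26.893°), with Δλ' = λ₁ − λ₂ = -115.186°: atan2( sin Δλ' cos φ₁ , cos φ₂ sin φ₁ − sin φ₂ cos φ₁ cos Δλ' ) = 222.142°.
Final bearing = (222.142° + 180°) mod 360° = 42.142°.

final bearing 42.142°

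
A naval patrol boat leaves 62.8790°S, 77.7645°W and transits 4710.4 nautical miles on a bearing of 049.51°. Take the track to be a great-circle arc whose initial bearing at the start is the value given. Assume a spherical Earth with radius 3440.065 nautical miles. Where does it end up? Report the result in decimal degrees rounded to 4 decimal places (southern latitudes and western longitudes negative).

δ = 4710.4/3440.065 = 1.369276 rad (78.4538°).
Start latitude φ₁ = -1.097446 rad; initial bearing θ = 0.864113 rad.
Destination latitude: φ₂ = arcsin( sin φ₁ cos δ + cos φ₁ sin δ cos θ ) = arcsin(0.111864) = 6.4228°.
For the longitude increment, Δλ = atan2( sin θ sin δ cos φ₁, cos δ − sin φ₁ sin φ₂ ) = atan2(0.339683, 0.299722) = 48.5761°.
Hence λ₂ = -77.7645° + 48.5761° = -29.1884°.

latitude 6.4228°, longitude -29.1884°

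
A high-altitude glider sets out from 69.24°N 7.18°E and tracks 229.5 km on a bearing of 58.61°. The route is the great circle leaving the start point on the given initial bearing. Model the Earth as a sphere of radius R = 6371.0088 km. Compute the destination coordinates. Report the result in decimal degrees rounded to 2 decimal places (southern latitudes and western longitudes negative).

δ = 229.5/6371.0088 = 0.036023 rad (2.0639°).
Start latitude φ₁ = 1.208466 rad; initial bearing θ = 1.022937 rad.
sin φ₂ = sin φ₁ cos δ + cos φ₁ sin δ cos θ = (0.935073)(0.999351) + (0.354454)(0.036015)(0.520861) = 0.941116
φ₂ = asin(0.941116) = 1.225916 rad = 70.24°.
Δλ = atan2( sin θ sin δ cos φ₁ , cos δ − sin φ₁ sin φ₂ ) = atan2(0.010897, 0.119339) = 0.091061 rad = 5.22°.
λ₂ = λ₁ + Δλ = 12.40°.

latitude 70.24°, longitude 12.40°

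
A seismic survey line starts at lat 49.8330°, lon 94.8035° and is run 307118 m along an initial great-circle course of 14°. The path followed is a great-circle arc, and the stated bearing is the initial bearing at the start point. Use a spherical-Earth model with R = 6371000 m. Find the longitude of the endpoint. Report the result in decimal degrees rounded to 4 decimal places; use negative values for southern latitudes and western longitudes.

Angular distance δ = d/R = 307118 / 6371000 = 0.048206 rad.
With φ₁ = 49.8330° = 0.869750 rad and θ = 14° = 0.244346 rad:
Destination latitude: φ₂ = arcsin( sin φ₁ cos δ + cos φ₁ sin δ cos θ ) = arcsin(0.793438) = 52.5080°.
Then Δλ = atan2(0.007519, 0.392519) = 0.019154 rad, from sin θ sin δ cos φ₁ over cos δ − sin φ₁ sin φ₂.
λ₂ = λ₁ + Δλ = 95.9010°.

longitude 95.9010°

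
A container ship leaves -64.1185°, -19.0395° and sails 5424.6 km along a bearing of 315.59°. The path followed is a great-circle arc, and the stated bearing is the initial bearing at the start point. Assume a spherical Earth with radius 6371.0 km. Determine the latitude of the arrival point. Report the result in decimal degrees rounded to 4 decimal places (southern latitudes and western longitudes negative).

The arc subtends δ = 5424.6/6371 = 0.851452 rad at the centre.
With φ₁ = -64.1185° = -1.119079 rad and θ = 315.59° = 5.508085 rad:
Destination latitude: φ₂ = arcsin( sin φ₁ cos δ + cos φ₁ sin δ cos θ ) = arcsin(-0.358240) = -20.9921°.
For the longitude increment, Δλ = atan2( sin θ sin δ cos φ₁, cos δ − sin φ₁ sin φ₂ ) = atan2(-0.229783, 0.336584) = -34.3210°.
Hence λ₂ = -19.0395° + -34.3210° = -53.3605°.

latitude -20.9921°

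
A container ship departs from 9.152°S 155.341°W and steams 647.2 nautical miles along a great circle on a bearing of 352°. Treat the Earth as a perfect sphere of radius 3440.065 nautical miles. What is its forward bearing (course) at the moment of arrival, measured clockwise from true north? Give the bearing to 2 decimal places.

final bearing 352.10°

δ = 647.2/3440.065 = 0.188136 rad (10.7794°).
Converting: φ₁ = -0.159733 rad, θ = 6.143559 rad.
Applying the spherical law of cosines for sides, sin φ₂ = sin φ₁ cos δ + cos φ₁ sin δ cos θ = 0.026603, so φ₂ = 1.524°.
Δλ = atan2( sin θ sin δ cos φ₁ , cos δ − sin φ₁ sin φ₂ ) = atan2(-0.025698, 0.986586) = -0.026041 rad = -1.492°.
λ₂ = λ₁ + Δλ = -156.833°.
The forward bearing on arrival equals the back-azimuth from the destination plus 180°.
Back-azimuth from P₂ (1.52°, -156.83°) to P₁ (-9.15°, -155.34°), with Δλ' = λ₁ − λ₂ = 1.49°: atan2( sin Δλ' cos φ₁ , cos φ₂ sin φ₁ − sin φ₂ cos φ₁ cos Δλ' ) = 172.10°.
Final bearing = (172.10° + 180°) mod 360° = 352.10°.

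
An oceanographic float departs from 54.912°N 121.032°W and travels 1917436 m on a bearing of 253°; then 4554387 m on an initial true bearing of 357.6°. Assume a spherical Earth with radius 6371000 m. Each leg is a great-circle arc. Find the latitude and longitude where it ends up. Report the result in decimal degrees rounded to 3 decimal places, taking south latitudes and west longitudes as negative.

latitude 87.424°, longitude 176.744°

Apply the spherical direct solution leg by leg, carrying full precision between legs.
Leg 1: from (54.912°, -121.032°), δ = 1917436/6371000 = 0.300963 rad, θ = 253° → φ = 47.026°, λ = -145.607°.
Leg 2: from (47.026°, -145.607°), δ = 4554387/6371000 = 0.714862 rad, θ = 357.6° → φ = 87.424°, λ = 176.744°.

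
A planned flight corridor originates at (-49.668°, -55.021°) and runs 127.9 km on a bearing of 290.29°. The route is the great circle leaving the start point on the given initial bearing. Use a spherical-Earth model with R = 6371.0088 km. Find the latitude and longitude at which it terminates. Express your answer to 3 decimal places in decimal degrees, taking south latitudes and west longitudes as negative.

latitude -49.257°, longitude -56.674°

Central angle δ = d/R = 0.020075 rad.
Start latitude φ₁ = -0.866870 rad; initial bearing θ = 5.066516 rad.
Applying the spherical law of cosines for sides, sin φ₂ = sin φ₁ cos δ + cos φ₁ sin δ cos θ = -0.757648, so φ₂ = -49.257°.
Then Δλ = atan2(-0.012186, 0.422238) = -0.028853 rad, from sin θ sin δ cos φ₁ over cos δ − sin φ₁ sin φ₂.
λ₂ = -55.021° + -1.653° = -56.674°.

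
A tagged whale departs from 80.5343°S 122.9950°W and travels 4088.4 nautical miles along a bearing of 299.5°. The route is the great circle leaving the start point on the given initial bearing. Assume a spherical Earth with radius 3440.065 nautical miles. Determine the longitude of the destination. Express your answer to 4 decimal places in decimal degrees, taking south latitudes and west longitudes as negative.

longitude 179.3818°

δ = 4088.4/3440.065 = 1.188466 rad (68.0941°).
Converting: φ₁ = -1.405589 rad, θ = 5.227261 rad.
sin φ₂ = sin φ₁ cos δ + cos φ₁ sin δ cos θ = (-0.986384)(0.373084) + (0.164457)(0.927798)(0.492424) = -0.292868
φ₂ = asin(-0.292868) = -0.297225 rad = -17.0298°.
Δλ = atan2( sin θ sin δ cos φ₁ , cos δ − sin φ₁ sin φ₂ ) = atan2(-0.132801, 0.084203) = -1.005715 rad = -57.6232°.
λ₂ = -122.9950° + -57.6232° = -180.6182°, normalized to (−180°, 180°] → 179.3818°.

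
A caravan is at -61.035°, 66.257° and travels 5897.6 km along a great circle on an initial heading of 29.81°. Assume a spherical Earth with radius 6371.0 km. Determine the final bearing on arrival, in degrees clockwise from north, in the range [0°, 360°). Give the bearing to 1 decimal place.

δ = 5897.6/6371 = 0.925695 rad (53.0384°).
Start latitude φ₁ = -1.065262 rad; initial bearing θ = 0.520283 rad.
Applying the spherical law of cosines for sides, sin φ₂ = sin φ₁ cos δ + cos φ₁ sin δ cos θ = -0.190317, so φ₂ = -10.971°.
Then Δλ = atan2(0.192365, 0.434769) = 0.416561 rad, from sin θ sin δ cos φ₁ over cos δ − sin φ₁ sin φ₂.
λ₂ = 66.257° + 23.867° = 90.124°.
The forward bearing on arrival equals the back-azimuth from the destination plus 180°.
Back-azimuth from P₂ (-11.0°, 90.1°) to P₁ (-61.0°, 66.3°), with Δλ' = λ₁ − λ₂ = -23.9°: atan2( sin Δλ' cos φ₁ , cos φ₂ sin φ₁ − sin φ₂ cos φ₁ cos Δλ' ) = 194.2°.
Final bearing = (194.2° + 180°) mod 360° = 14.2°.

final bearing 14.2°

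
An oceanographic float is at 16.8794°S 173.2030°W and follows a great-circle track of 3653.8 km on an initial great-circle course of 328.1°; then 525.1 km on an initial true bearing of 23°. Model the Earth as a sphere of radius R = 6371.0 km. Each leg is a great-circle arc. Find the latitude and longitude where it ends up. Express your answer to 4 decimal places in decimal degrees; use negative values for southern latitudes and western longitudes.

latitude 15.6951°, longitude 171.7075°

Apply the spherical direct solution leg by leg, carrying full precision between legs.
Leg 1: from (-16.8794°, -173.2030°), δ = 3653.8/6371 = 0.573505 rad, θ = 328.1° → φ = 11.3550°, λ = 169.7927°.
Leg 2: from (11.3550°, 169.7927°), δ = 525.1/6371 = 0.082420 rad, θ = 23° → φ = 15.6951°, λ = 171.7075°.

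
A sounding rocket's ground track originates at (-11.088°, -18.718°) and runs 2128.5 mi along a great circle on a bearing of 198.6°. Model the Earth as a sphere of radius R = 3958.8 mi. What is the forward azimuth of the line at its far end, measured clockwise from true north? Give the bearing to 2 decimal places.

final bearing 204.08°

The arc subtends δ = 2128.5/3958.8 = 0.537663 rad at the centre.
Converting: φ₁ = -0.193522 rad, θ = 3.466224 rad.
Destination latitude: φ₂ = arcsin( sin φ₁ cos δ + cos φ₁ sin δ cos θ ) = arcsin(-0.641502) = -39.904°.
Then Δλ = atan2(-0.160299, 0.735536) = -0.214580 rad, from sin θ sin δ cos φ₁ over cos δ − sin φ₁ sin φ₂.
Hence λ₂ = -18.718° + -12.295° = -31.013°.
The forward bearing on arrival equals the back-azimuth from the destination plus 180°.
Back-azimuth from P₂ (-39.90°, -31.01°) to P₁ (-11.09°, -18.72°), with Δλ' = λ₁ − λ₂ = 12.29°: atan2( sin Δλ' cos φ₁ , cos φ₂ sin φ₁ − sin φ₂ cos φ₁ cos Δλ' ) = 24.08°.
Final bearing = (24.08° + 180°) mod 360° = 204.08°.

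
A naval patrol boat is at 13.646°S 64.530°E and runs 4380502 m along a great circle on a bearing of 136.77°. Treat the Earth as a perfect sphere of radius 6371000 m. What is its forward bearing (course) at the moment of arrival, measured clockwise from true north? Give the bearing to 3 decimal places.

final bearing 120.842°

The arc subtends δ = 4380502/6371000 = 0.687569 rad at the centre.
Start latitude φ₁ = -0.238168 rad; initial bearing θ = 2.387087 rad.
Applying the spherical law of cosines for sides, sin φ₂ = sin φ₁ cos δ + cos φ₁ sin δ cos θ = -0.631685, so φ₂ = -39.175°.
For the longitude increment, Δλ = atan2( sin θ sin δ cos φ₁, cos δ − sin φ₁ sin φ₂ ) = atan2(0.422426, 0.623762) = 34.107°.
Hence λ₂ = 64.530° + 34.107° = 98.637°.
The forward bearing on arrival equals the back-azimuth from the destination plus 180°.
Back-azimuth from P₂ (-39.175°, 98.637°) to P₁ (-13.646°, 64.530°), with Δλ' = λ₁ − λ₂ = -34.107°: atan2( sin Δλ' cos φ₁ , cos φ₂ sin φ₁ − sin φ₂ cos φ₁ cos Δλ' ) = 300.842°.
Final bearing = (300.842° + 180°) mod 360° = 120.842°.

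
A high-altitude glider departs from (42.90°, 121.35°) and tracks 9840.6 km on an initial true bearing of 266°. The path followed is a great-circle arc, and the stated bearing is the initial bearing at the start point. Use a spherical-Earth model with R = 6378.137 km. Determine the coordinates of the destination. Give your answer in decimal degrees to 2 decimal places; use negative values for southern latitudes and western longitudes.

Central angle δ = d/R = 1.542864 rad.
Start latitude φ₁ = 0.748746 rad; initial bearing θ = 4.642576 rad.
Destination latitude: φ₂ = arcsin( sin φ₁ cos δ + cos φ₁ sin δ cos θ ) = arcsin(-0.032068) = -1.84°.
Δλ = atan2( sin θ sin δ cos φ₁ , cos δ − sin φ₁ sin φ₂ ) = atan2(-0.730473, 0.049758) = -1.502784 rad = -86.10°.
λ₂ = 121.35° + -86.10° = 35.25°.

latitude -1.84°, longitude 35.25°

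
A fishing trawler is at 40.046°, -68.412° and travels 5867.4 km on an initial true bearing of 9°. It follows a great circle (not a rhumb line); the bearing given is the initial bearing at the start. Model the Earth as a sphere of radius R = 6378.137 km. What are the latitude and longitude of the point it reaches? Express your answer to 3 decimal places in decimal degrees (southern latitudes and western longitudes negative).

Angular distance δ = d/R = 5867.4 / 6378.137 = 0.919924 rad.
Converting: φ₁ = 0.698935 rad, θ = 0.157080 rad.
Applying the spherical law of cosines for sides, sin φ₂ = sin φ₁ cos δ + cos φ₁ sin δ cos θ = 0.991347, so φ₂ = 82.457°.
Δλ = atan2( sin θ sin δ cos φ₁ , cos δ − sin φ₁ sin φ₂ ) = atan2(0.095272, -0.031954) = 1.894408 rad = 108.542°.
λ₂ = -68.412° + 108.542° = 40.130°.

latitude 82.457°, longitude 40.130°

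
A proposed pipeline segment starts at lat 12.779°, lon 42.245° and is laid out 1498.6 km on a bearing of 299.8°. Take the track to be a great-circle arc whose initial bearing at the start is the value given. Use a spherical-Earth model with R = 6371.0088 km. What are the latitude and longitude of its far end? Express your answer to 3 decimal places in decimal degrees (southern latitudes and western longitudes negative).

latitude 19.151°, longitude 29.883°

The arc subtends δ = 1498.6/6371.0088 = 0.235222 rad at the centre.
Converting: φ₁ = 0.223036 rad, θ = 5.232497 rad.
Applying the spherical law of cosines for sides, sin φ₂ = sin φ₁ cos δ + cos φ₁ sin δ cos θ = 0.328055, so φ₂ = 19.151°.
Δλ = atan2( sin θ sin δ cos φ₁ , cos δ − sin φ₁ sin φ₂ ) = atan2(-0.197231, 0.899900) = -0.215758 rad = -12.362°.
λ₂ = λ₁ + Δλ = 29.883°.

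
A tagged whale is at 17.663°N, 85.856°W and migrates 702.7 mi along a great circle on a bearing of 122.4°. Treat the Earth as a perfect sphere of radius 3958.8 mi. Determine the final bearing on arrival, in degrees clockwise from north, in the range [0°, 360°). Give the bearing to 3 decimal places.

The arc subtends δ = 702.7/3958.8 = 0.177503 rad at the centre.
Converting: φ₁ = 0.308278 rad, θ = 2.136283 rad.
Applying the spherical law of cosines for sides, sin φ₂ = sin φ₁ cos δ + cos φ₁ sin δ cos θ = 0.208498, so φ₂ = 12.034°.
Δλ = atan2( sin θ sin δ cos φ₁ , cos δ − sin φ₁ sin φ₂ ) = atan2(0.142057, 0.921026) = 0.153032 rad = 8.768°.
λ₂ = λ₁ + Δλ = -77.088°.
The forward bearing on arrival equals the back-azimuth from the destination plus 180°.
Back-azimuth from P₂ (12.034°, -77.088°) to P₁ (17.663°, -85.856°), with Δλ' = λ₁ − λ₂ = -8.768°: atan2( sin Δλ' cos φ₁ , cos φ₂ sin φ₁ − sin φ₂ cos φ₁ cos Δλ' ) = 304.654°.
Final bearing = (304.654° + 180°) mod 360° = 124.654°.

final bearing 124.654°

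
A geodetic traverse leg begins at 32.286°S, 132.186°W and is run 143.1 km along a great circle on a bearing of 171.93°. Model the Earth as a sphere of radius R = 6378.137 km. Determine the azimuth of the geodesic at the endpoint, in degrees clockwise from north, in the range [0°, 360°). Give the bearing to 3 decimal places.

final bearing 171.812°

The arc subtends δ = 143.1/6378.137 = 0.022436 rad at the centre.
With φ₁ = -32.286° = -0.563497 rad and θ = 171.93° = 3.000745 rad:
Applying the spherical law of cosines for sides, sin φ₂ = sin φ₁ cos δ + cos φ₁ sin δ cos θ = -0.552789, so φ₂ = -33.559°.
For the longitude increment, Δλ = atan2( sin θ sin δ cos φ₁, cos δ − sin φ₁ sin φ₂ ) = atan2(0.002662, 0.704478) = 0.217°.
λ₂ = λ₁ + Δλ = -131.969°.
The forward bearing on arrival equals the back-azimuth from the destination plus 180°.
Back-azimuth from P₂ (-33.559°, -131.969°) to P₁ (-32.286°, -132.186°), with Δλ' = λ₁ − λ₂ = -0.217°: atan2( sin Δλ' cos φ₁ , cos φ₂ sin φ₁ − sin φ₂ cos φ₁ cos Δλ' ) = 351.812°.
Final bearing = (351.812° + 180°) mod 360° = 171.812°.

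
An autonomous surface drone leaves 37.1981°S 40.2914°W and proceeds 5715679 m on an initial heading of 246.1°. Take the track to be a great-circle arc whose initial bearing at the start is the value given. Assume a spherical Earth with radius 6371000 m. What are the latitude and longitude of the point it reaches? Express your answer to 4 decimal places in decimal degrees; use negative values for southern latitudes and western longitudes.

δ = 5715679/6371000 = 0.897140 rad (51.4023°).
With φ₁ = -37.1981° = -0.649229 rad and θ = 246.1° = 4.295255 rad:
sin φ₂ = sin φ₁ cos δ + cos φ₁ sin δ cos θ = (-0.604573)(0.623848) + (0.796550)(0.781546)(-0.405142) = -0.629378
φ₂ = asin(-0.629378) = -0.680753 rad = -39.0043°.
For the longitude increment, Δλ = atan2( sin θ sin δ cos φ₁, cos δ − sin φ₁ sin φ₂ ) = atan2(-0.569160, 0.243343) = -66.8510°.
Hence λ₂ = -40.2914° + -66.8510° = -107.1424°.

latitude -39.0043°, longitude -107.1424°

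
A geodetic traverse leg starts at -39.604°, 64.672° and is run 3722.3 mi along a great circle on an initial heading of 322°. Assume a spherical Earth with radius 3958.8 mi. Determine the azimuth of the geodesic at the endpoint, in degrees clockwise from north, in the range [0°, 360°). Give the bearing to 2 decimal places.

final bearing 331.48°

Angular distance δ = d/R = 3722.3 / 3958.8 = 0.940260 rad.
With φ₁ = -39.604° = -0.691220 rad and θ = 322° = 5.619960 rad:
Applying the spherical law of cosines for sides, sin φ₂ = sin φ₁ cos δ + cos φ₁ sin δ cos θ = 0.114549, so φ₂ = 6.578°.
Then Δλ = atan2(-0.383136, 0.662601) = -0.524259 rad, from sin θ sin δ cos φ₁ over cos δ − sin φ₁ sin φ₂.
λ₂ = λ₁ + Δλ = 34.634°.
The forward bearing on arrival equals the back-azimuth from the destination plus 180°.
Back-azimuth from P₂ (6.58°, 34.63°) to P₁ (-39.60°, 64.67°), with Δλ' = λ₁ − λ₂ = 30.04°: atan2( sin Δλ' cos φ₁ , cos φ₂ sin φ₁ − sin φ₂ cos φ₁ cos Δλ' ) = 151.48°.
Final bearing = (151.48° + 180°) mod 360° = 331.48°.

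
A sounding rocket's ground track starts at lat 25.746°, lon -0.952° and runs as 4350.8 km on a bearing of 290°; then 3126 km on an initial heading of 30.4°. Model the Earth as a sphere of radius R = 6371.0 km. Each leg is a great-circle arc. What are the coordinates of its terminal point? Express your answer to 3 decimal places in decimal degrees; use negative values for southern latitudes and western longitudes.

latitude 54.388°, longitude -21.205°

Apply the spherical direct solution leg by leg, carrying full precision between legs.
Leg 1: from (25.746°, -0.952°), δ = 4350.8/6371 = 0.682907 rad, θ = 290° → φ = 32.098°, λ = -45.379°.
Leg 2: from (32.098°, -45.379°), δ = 3126/6371 = 0.490661 rad, θ = 30.4° → φ = 54.388°, λ = -21.205°.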